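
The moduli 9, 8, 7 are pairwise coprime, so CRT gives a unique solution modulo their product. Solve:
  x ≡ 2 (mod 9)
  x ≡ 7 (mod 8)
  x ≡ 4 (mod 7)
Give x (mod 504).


Moduli 9, 8, 7 are pairwise coprime; by CRT there is a unique solution modulo M = 9 · 8 · 7 = 504.
Solve pairwise, accumulating the modulus:
  Start with x ≡ 2 (mod 9).
  Combine with x ≡ 7 (mod 8): since gcd(9, 8) = 1, we get a unique residue mod 72.
    Write x = 2 + 9·t and substitute into x ≡ 7 (mod 8): 9·t ≡ 7 − 2 = 5 (mod 8).
    Reduce coefficients mod 8: 1·t ≡ 5 (mod 8).
    So t ≡ 5 (mod 8).
    Then x = 2 + 9·5 = 47, valid modulo lcm(9, 8) = 72: x ≡ 47 (mod 72).
  Combine with x ≡ 4 (mod 7): since gcd(72, 7) = 1, we get a unique residue mod 504.
    Write x = 47 + 72·t and substitute into x ≡ 4 (mod 7): 72·t ≡ 4 − 47 = -43 (mod 7).
    Reduce coefficients mod 7: 2·t ≡ 6 (mod 7).
    The inverse of 2 mod 7 is 4 (since 2·4 = 8 = 1·7 + 1), so t ≡ 4·6 = 24 ≡ 3 (mod 7).
    Then x = 47 + 72·3 = 263, valid modulo lcm(72, 7) = 504: x ≡ 263 (mod 504).
Verify: 263 mod 9 = 2 ✓, 263 mod 8 = 7 ✓, 263 mod 7 = 4 ✓.

x ≡ 263 (mod 504).


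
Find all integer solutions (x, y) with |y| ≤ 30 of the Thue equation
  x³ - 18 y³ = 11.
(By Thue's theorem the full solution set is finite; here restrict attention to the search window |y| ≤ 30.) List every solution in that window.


The equation is x³ - 18y³ = 11. For fixed y, x³ = 18·y³ + 11, so a solution requires the RHS to be a perfect cube.
Strategy: iterate y from -30 to 30, compute RHS = 18·y³ + 11, and check whether it is a (positive or negative) perfect cube.
Check small values of y:
  y = 0: RHS = 11 is not a perfect cube.
  y = 1: RHS = 29 is not a perfect cube.
  y = -1: RHS = -7 is not a perfect cube.
  y = 2: RHS = 155 is not a perfect cube.
  y = -2: RHS = -133 is not a perfect cube.
  y = 3: RHS = 497 is not a perfect cube.
  y = -3: RHS = -475 is not a perfect cube.
Continuing the search up to |y| = 30 finds no solutions either.
No (x, y) in the scanned range satisfies the equation.

No integer solutions with |y| ≤ 30.


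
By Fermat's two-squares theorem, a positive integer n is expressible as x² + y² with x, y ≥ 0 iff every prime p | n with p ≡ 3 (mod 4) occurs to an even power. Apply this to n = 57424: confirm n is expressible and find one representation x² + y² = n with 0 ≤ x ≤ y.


Step 1: Factor n = 57424 = 2^4 · 37 · 97.
Step 2: Check the mod-4 condition on each prime factor: 2 = 2 (special); 37 ≡ 1 (mod 4), exponent 1; 97 ≡ 1 (mod 4), exponent 1.
All primes ≡ 3 (mod 4) appear to even exponent (or don't appear), so by the two-squares theorem n IS expressible as a sum of two squares.
Step 3: Build a representation. Group n = k² · m with k = 4 and m = 37 · 97 = 3589 (a product of primes ≡ 1 (mod 4)); a representation of m scales to one of n via (k·x)² + (k·y)² = k²(x² + y²). Each prime p ≡ 1 (mod 4) is itself a sum of two squares; find a² by testing p − a² for a perfect square:
  37: 37 − 1² = 36 = 6² ⇒ 37 = 1² + 6².
  97: 97 − 1² = 96, 97 − 2² = 93, 97 − 3² = 88, 97 − 4² = 81 = 9² ⇒ 97 = 4² + 9².
  Combine using the Brahmagupta–Fibonacci identity (a² + b²)(c² + d²) = (ac − bd)² + (ad + bc)² = (ac + bd)² + (ad − bc)²:
  37 · 97 = 3589: from (1² + 6²)(4² + 9²), take (1·4 − 6·9, 1·9 + 6·4) = (4 − 54, 9 + 24) = (-50, 33); dropping signs (only squares matter) gives (50, 33); check 50² + 33² = 2500 + 1089 = 3589 ✓.
  Scale by k = 4: (4·50, 4·33) = (200, 132).
Step 4: Order so x ≤ y and verify: 132² + 200² = 17424 + 40000 = 57424 = n. ✓

n = 57424 = 132² + 200² (one valid representation with x ≤ y).


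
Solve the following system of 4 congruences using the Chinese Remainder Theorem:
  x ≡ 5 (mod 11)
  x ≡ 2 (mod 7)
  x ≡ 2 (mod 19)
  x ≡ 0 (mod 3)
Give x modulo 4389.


Product of moduli M = 11 · 7 · 19 · 3 = 4389.
Merge one congruence at a time:
  Start: x ≡ 5 (mod 11).
  Combine with x ≡ 2 (mod 7); new modulus lcm = 77.
    Write x = 5 + 11·t and substitute into x ≡ 2 (mod 7): 11·t ≡ 2 − 5 = -3 (mod 7).
    Reduce coefficients mod 7: 4·t ≡ 4 (mod 7).
    The inverse of 4 mod 7 is 2 (since 4·2 = 8 = 1·7 + 1), so t ≡ 2·4 = 8 ≡ 1 (mod 7).
    Then x = 5 + 11·1 = 16, valid modulo lcm(11, 7) = 77: x ≡ 16 (mod 77).
  Combine with x ≡ 2 (mod 19); new modulus lcm = 1463.
    Write x = 16 + 77·t and substitute into x ≡ 2 (mod 19): 77·t ≡ 2 − 16 = -14 (mod 19).
    Reduce coefficients mod 19: 1·t ≡ 5 (mod 19).
    So t ≡ 5 (mod 19).
    Then x = 16 + 77·5 = 401, valid modulo lcm(77, 19) = 1463: x ≡ 401 (mod 1463).
  Combine with x ≡ 0 (mod 3); new modulus lcm = 4389.
    Write x = 401 + 1463·t and substitute into x ≡ 0 (mod 3): 1463·t ≡ 0 − 401 = -401 (mod 3).
    Reduce coefficients mod 3: 2·t ≡ 1 (mod 3).
    The inverse of 2 mod 3 is 2 (since 2·2 = 4 = 1·3 + 1), so t ≡ 2·1 = 2 ≡ 2 (mod 3).
    Then x = 401 + 1463·2 = 3327, valid modulo lcm(1463, 3) = 4389: x ≡ 3327 (mod 4389).
Verify against each original: 3327 mod 11 = 5, 3327 mod 7 = 2, 3327 mod 19 = 2, 3327 mod 3 = 0.

x ≡ 3327 (mod 4389).


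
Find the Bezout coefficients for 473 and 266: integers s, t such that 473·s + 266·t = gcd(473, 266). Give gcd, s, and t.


Euclidean algorithm on (473, 266) — divide until remainder is 0:
  473 = 1 · 266 + 207
  266 = 1 · 207 + 59
  207 = 3 · 59 + 30
  59 = 1 · 30 + 29
  30 = 1 · 29 + 1
  29 = 29 · 1 + 0
gcd(473, 266) = 1.
Track Bezout coefficients alongside the remainders: start with r₀ = 473 = a·1 + b·0 (s = 1, t = 0) and r₁ = 266 = a·0 + b·1 (s = 0, t = 1); each new remainder r_{k+1} = r_{k-1} − q_k·r_k inherits s_{k+1} = s_{k-1} − q_k·s_k, t_{k+1} = t_{k-1} − q_k·t_k, so r_k = a·s_k + b·t_k at every step:
  q = 1: r = 207, s = 1 − 1·0 = 1, t = 0 − 1·1 = -1  (check: 473·1 + 266·(-1) = 207)
  q = 1: r = 59, s = 0 − 1·1 = -1, t = 1 − 1·(-1) = 2  (check: 473·(-1) + 266·2 = 59)
  q = 3: r = 30, s = 1 − 3·(-1) = 4, t = -1 − 3·2 = -7  (check: 473·4 + 266·(-7) = 30)
  q = 1: r = 29, s = -1 − 1·4 = -5, t = 2 − 1·(-7) = 9  (check: 473·(-5) + 266·9 = 29)
  q = 1: r = 1, s = 4 − 1·(-5) = 9, t = -7 − 1·9 = -16  (check: 473·9 + 266·(-16) = 1)
The row with r = 1 (the gcd) gives the Bezout coefficients s = 9, t = -16.
Result: 473 · (9) + 266 · (-16) = 1.

gcd(473, 266) = 1; s = 9, t = -16 (check: 473·9 + 266·(-16) = 1).


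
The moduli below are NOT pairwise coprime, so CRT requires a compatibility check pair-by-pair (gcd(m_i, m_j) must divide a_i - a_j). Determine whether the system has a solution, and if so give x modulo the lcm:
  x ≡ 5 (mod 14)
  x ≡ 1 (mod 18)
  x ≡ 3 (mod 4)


Moduli 14, 18, 4 are not pairwise coprime, so CRT works modulo lcm(m_i) when all pairwise compatibility conditions hold.
Pairwise compatibility: gcd(m_i, m_j) must divide a_i - a_j for every pair.
Merge one congruence at a time:
  Start: x ≡ 5 (mod 14).
  Combine with x ≡ 1 (mod 18): gcd(14, 18) = 2; 1 - 5 = -4, which IS divisible by 2, so compatible.
    Write x = 5 + 14·t and substitute into x ≡ 1 (mod 18): 14·t ≡ 1 − 5 = -4 (mod 18).
    Divide the congruence (and modulus) by g = 2: 7·t ≡ -2 (mod 9).
    Reduce coefficients mod 9: 7·t ≡ 7 (mod 9).
    The inverse of 7 mod 9 is 4 (since 7·4 = 28 = 3·9 + 1), so t ≡ 4·7 = 28 ≡ 1 (mod 9).
    Then x = 5 + 14·1 = 19, valid modulo lcm(14, 18) = 126: x ≡ 19 (mod 126).
  Combine with x ≡ 3 (mod 4): gcd(126, 4) = 2; 3 - 19 = -16, which IS divisible by 2, so compatible.
    Write x = 19 + 126·t and substitute into x ≡ 3 (mod 4): 126·t ≡ 3 − 19 = -16 (mod 4).
    Divide the congruence (and modulus) by g = 2: 63·t ≡ -8 (mod 2).
    Reduce coefficients mod 2: 1·t ≡ 0 (mod 2).
    So t ≡ 0 (mod 2).
    Then x = 19 + 126·0 = 19, valid modulo lcm(126, 4) = 252: x ≡ 19 (mod 252).
Verify: 19 mod 14 = 5, 19 mod 18 = 1, 19 mod 4 = 3.

x ≡ 19 (mod 252).


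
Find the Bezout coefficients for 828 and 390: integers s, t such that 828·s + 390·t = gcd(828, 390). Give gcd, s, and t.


Euclidean algorithm on (828, 390) — divide until remainder is 0:
  828 = 2 · 390 + 48
  390 = 8 · 48 + 6
  48 = 8 · 6 + 0
gcd(828, 390) = 6.
Track Bezout coefficients alongside the remainders: start with r₀ = 828 = a·1 + b·0 (s = 1, t = 0) and r₁ = 390 = a·0 + b·1 (s = 0, t = 1); each new remainder r_{k+1} = r_{k-1} − q_k·r_k inherits s_{k+1} = s_{k-1} − q_k·s_k, t_{k+1} = t_{k-1} − q_k·t_k, so r_k = a·s_k + b·t_k at every step:
  q = 2: r = 48, s = 1 − 2·0 = 1, t = 0 − 2·1 = -2  (check: 828·1 + 390·(-2) = 48)
  q = 8: r = 6, s = 0 − 8·1 = -8, t = 1 − 8·(-2) = 17  (check: 828·(-8) + 390·17 = 6)
The row with r = 6 (the gcd) gives the Bezout coefficients s = -8, t = 17.
Result: 828 · (-8) + 390 · (17) = 6.

gcd(828, 390) = 6; s = -8, t = 17 (check: 828·(-8) + 390·17 = 6).


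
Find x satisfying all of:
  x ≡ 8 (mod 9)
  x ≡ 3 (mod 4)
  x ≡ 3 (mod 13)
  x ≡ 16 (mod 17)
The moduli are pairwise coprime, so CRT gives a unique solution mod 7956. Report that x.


Product of moduli M = 9 · 4 · 13 · 17 = 7956.
Merge one congruence at a time:
  Start: x ≡ 8 (mod 9).
  Combine with x ≡ 3 (mod 4); new modulus lcm = 36.
    Write x = 8 + 9·t and substitute into x ≡ 3 (mod 4): 9·t ≡ 3 − 8 = -5 (mod 4).
    Reduce coefficients mod 4: 1·t ≡ 3 (mod 4).
    So t ≡ 3 (mod 4).
    Then x = 8 + 9·3 = 35, valid modulo lcm(9, 4) = 36: x ≡ 35 (mod 36).
  Combine with x ≡ 3 (mod 13); new modulus lcm = 468.
    Write x = 35 + 36·t and substitute into x ≡ 3 (mod 13): 36·t ≡ 3 − 35 = -32 (mod 13).
    Reduce coefficients mod 13: 10·t ≡ 7 (mod 13).
    The inverse of 10 mod 13 is 4 (since 10·4 = 40 = 3·13 + 1), so t ≡ 4·7 = 28 ≡ 2 (mod 13).
    Then x = 35 + 36·2 = 107, valid modulo lcm(36, 13) = 468: x ≡ 107 (mod 468).
  Combine with x ≡ 16 (mod 17); new modulus lcm = 7956.
    Write x = 107 + 468·t and substitute into x ≡ 16 (mod 17): 468·t ≡ 16 − 107 = -91 (mod 17).
    Reduce coefficients mod 17: 9·t ≡ 11 (mod 17).
    The inverse of 9 mod 17 is 2 (since 9·2 = 18 = 1·17 + 1), so t ≡ 2·11 = 22 ≡ 5 (mod 17).
    Then x = 107 + 468·5 = 2447, valid modulo lcm(468, 17) = 7956: x ≡ 2447 (mod 7956).
Verify against each original: 2447 mod 9 = 8, 2447 mod 4 = 3, 2447 mod 13 = 3, 2447 mod 17 = 16.

x ≡ 2447 (mod 7956).


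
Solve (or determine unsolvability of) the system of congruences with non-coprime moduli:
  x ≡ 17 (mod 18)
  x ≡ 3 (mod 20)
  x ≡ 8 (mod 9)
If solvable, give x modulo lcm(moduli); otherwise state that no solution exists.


Moduli 18, 20, 9 are not pairwise coprime, so CRT works modulo lcm(m_i) when all pairwise compatibility conditions hold.
Pairwise compatibility: gcd(m_i, m_j) must divide a_i - a_j for every pair.
Merge one congruence at a time:
  Start: x ≡ 17 (mod 18).
  Combine with x ≡ 3 (mod 20): gcd(18, 20) = 2; 3 - 17 = -14, which IS divisible by 2, so compatible.
    Write x = 17 + 18·t and substitute into x ≡ 3 (mod 20): 18·t ≡ 3 − 17 = -14 (mod 20).
    Divide the congruence (and modulus) by g = 2: 9·t ≡ -7 (mod 10).
    Reduce coefficients mod 10: 9·t ≡ 3 (mod 10).
    The inverse of 9 mod 10 is 9 (since 9·9 = 81 = 8·10 + 1), so t ≡ 9·3 = 27 ≡ 7 (mod 10).
    Then x = 17 + 18·7 = 143, valid modulo lcm(18, 20) = 180: x ≡ 143 (mod 180).
  Combine with x ≡ 8 (mod 9): gcd(180, 9) = 9; 8 - 143 = -135, which IS divisible by 9, so compatible.
    Write x = 143 + 180·t and substitute into x ≡ 8 (mod 9): 180·t ≡ 8 − 143 = -135 (mod 9).
    Divide the congruence (and modulus) by g = 9: 20·t ≡ -15 (mod 1).
    Modulo 1 every t works; take t = 0.
    Then x = 143 + 180·0 = 143, valid modulo lcm(180, 9) = 180: x ≡ 143 (mod 180).
Verify: 143 mod 18 = 17, 143 mod 20 = 3, 143 mod 9 = 8.

x ≡ 143 (mod 180).


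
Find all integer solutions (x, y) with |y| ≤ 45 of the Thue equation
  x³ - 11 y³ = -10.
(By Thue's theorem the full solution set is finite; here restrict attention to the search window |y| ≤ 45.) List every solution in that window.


The equation is x³ - 11y³ = -10. For fixed y, x³ = 11·y³ − 10, so a solution requires the RHS to be a perfect cube.
Strategy: iterate y from -45 to 45, compute RHS = 11·y³ − 10, and check whether it is a (positive or negative) perfect cube.
Check small values of y:
  y = 0: RHS = -10 is not a perfect cube.
  y = 1: RHS = 1 = (1)³ ⇒ x = 1 works.
  y = -1: RHS = -21 is not a perfect cube.
  y = 2: RHS = 78 is not a perfect cube.
  y = -2: RHS = -98 is not a perfect cube.
  y = 3: RHS = 287 is not a perfect cube.
  y = -3: RHS = -307 is not a perfect cube.
Continuing the search up to |y| = 45 finds no further solutions beyond those listed.
Collected solutions: (1, 1).

Solutions (with |y| ≤ 45): (1, 1).


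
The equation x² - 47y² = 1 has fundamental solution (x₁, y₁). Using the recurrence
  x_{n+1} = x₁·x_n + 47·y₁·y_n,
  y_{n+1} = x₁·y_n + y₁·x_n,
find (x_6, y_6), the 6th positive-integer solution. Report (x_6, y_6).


Step 1: Find the fundamental solution (x₁, y₁) of x² - 47y² = 1.
  Expand √47 as a continued fraction. a₀ = ⌊√47⌋ = 6; iterate m_{k+1} = d_k·a_k − m_k, d_{k+1} = (47 − m_{k+1}²)/d_k, a_{k+1} = ⌊(a₀ + m_{k+1})/d_{k+1}⌋ (starting m₀ = 0, d₀ = 1), with convergents p_k = a_k·p_{k-1} + p_{k-2}, q_k = a_k·q_{k-1} + q_{k-2} (p₋₁ = 1, q₋₁ = 0):
  k = 0: a₀ = 6; p₀/q₀ = 6/1; p₀² − 47·q₀² = 36 − 47 = -11.
  k = 1: m = 6, d = 11, a = ⌊(6 + 6)/11⌋ = 1; p/q = (1·6 + 1)/(1·1 + 0) = 7/1; p² − 47·q² = 49 − 47 = 2.
  k = 2: m = 5, d = 2, a = ⌊(6 + 5)/2⌋ = 5; p/q = (5·7 + 6)/(5·1 + 1) = 41/6; p² − 47·q² = 1681 − 1692 = -11.
  k = 3: m = 5, d = 11, a = ⌊(6 + 5)/11⌋ = 1; p/q = (1·41 + 7)/(1·6 + 1) = 48/7; p² − 47·q² = 2304 − 2303 = 1.
  The first convergent with p² − 47·q² = 1 gives the fundamental solution (x₁, y₁) = (48, 7).
Step 2: Apply the recurrence (x_{n+1}, y_{n+1}) = (x₁x_n + 47y₁y_n, x₁y_n + y₁x_n) repeatedly.
  From (x_1, y_1) = (48, 7): x_2 = 48·48 + 47·7·7 = 4607; y_2 = 48·7 + 7·48 = 672.
  From (x_2, y_2) = (4607, 672): x_3 = 48·4607 + 47·7·672 = 442224; y_3 = 48·672 + 7·4607 = 64505.
  From (x_3, y_3) = (442224, 64505): x_4 = 48·442224 + 47·7·64505 = 42448897; y_4 = 48·64505 + 7·442224 = 6191808.
  From (x_4, y_4) = (42448897, 6191808): x_5 = 48·42448897 + 47·7·6191808 = 4074651888; y_5 = 48·6191808 + 7·42448897 = 594349063.
  From (x_5, y_5) = (4074651888, 594349063): x_6 = 48·4074651888 + 47·7·594349063 = 391124132351; y_6 = 48·594349063 + 7·4074651888 = 57051318240.
Step 3: Verify x_6² - 47·y_6² = 152978086907322564787201 - 152978086907322564787200 = 1 (should be 1). ✓

(x_1, y_1) = (48, 7); (x_6, y_6) = (391124132351, 57051318240).


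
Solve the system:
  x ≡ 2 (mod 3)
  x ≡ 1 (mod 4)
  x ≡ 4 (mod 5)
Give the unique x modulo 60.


Moduli 3, 4, 5 are pairwise coprime; by CRT there is a unique solution modulo M = 3 · 4 · 5 = 60.
Solve pairwise, accumulating the modulus:
  Start with x ≡ 2 (mod 3).
  Combine with x ≡ 1 (mod 4): since gcd(3, 4) = 1, we get a unique residue mod 12.
    Write x = 2 + 3·t and substitute into x ≡ 1 (mod 4): 3·t ≡ 1 − 2 = -1 (mod 4).
    Reduce coefficients mod 4: 3·t ≡ 3 (mod 4).
    The inverse of 3 mod 4 is 3 (since 3·3 = 9 = 2·4 + 1), so t ≡ 3·3 = 9 ≡ 1 (mod 4).
    Then x = 2 + 3·1 = 5, valid modulo lcm(3, 4) = 12: x ≡ 5 (mod 12).
  Combine with x ≡ 4 (mod 5): since gcd(12, 5) = 1, we get a unique residue mod 60.
    Write x = 5 + 12·t and substitute into x ≡ 4 (mod 5): 12·t ≡ 4 − 5 = -1 (mod 5).
    Reduce coefficients mod 5: 2·t ≡ 4 (mod 5).
    The inverse of 2 mod 5 is 3 (since 2·3 = 6 = 1·5 + 1), so t ≡ 3·4 = 12 ≡ 2 (mod 5).
    Then x = 5 + 12·2 = 29, valid modulo lcm(12, 5) = 60: x ≡ 29 (mod 60).
Verify: 29 mod 3 = 2 ✓, 29 mod 4 = 1 ✓, 29 mod 5 = 4 ✓.

x ≡ 29 (mod 60).


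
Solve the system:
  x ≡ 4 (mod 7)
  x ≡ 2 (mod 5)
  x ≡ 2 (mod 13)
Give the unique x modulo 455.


Moduli 7, 5, 13 are pairwise coprime; by CRT there is a unique solution modulo M = 7 · 5 · 13 = 455.
Solve pairwise, accumulating the modulus:
  Start with x ≡ 4 (mod 7).
  Combine with x ≡ 2 (mod 5): since gcd(7, 5) = 1, we get a unique residue mod 35.
    Write x = 4 + 7·t and substitute into x ≡ 2 (mod 5): 7·t ≡ 2 − 4 = -2 (mod 5).
    Reduce coefficients mod 5: 2·t ≡ 3 (mod 5).
    The inverse of 2 mod 5 is 3 (since 2·3 = 6 = 1·5 + 1), so t ≡ 3·3 = 9 ≡ 4 (mod 5).
    Then x = 4 + 7·4 = 32, valid modulo lcm(7, 5) = 35: x ≡ 32 (mod 35).
  Combine with x ≡ 2 (mod 13): since gcd(35, 13) = 1, we get a unique residue mod 455.
    Write x = 32 + 35·t and substitute into x ≡ 2 (mod 13): 35·t ≡ 2 − 32 = -30 (mod 13).
    Reduce coefficients mod 13: 9·t ≡ 9 (mod 13).
    The inverse of 9 mod 13 is 3 (since 9·3 = 27 = 2·13 + 1), so t ≡ 3·9 = 27 ≡ 1 (mod 13).
    Then x = 32 + 35·1 = 67, valid modulo lcm(35, 13) = 455: x ≡ 67 (mod 455).
Verify: 67 mod 7 = 4 ✓, 67 mod 5 = 2 ✓, 67 mod 13 = 2 ✓.

x ≡ 67 (mod 455).


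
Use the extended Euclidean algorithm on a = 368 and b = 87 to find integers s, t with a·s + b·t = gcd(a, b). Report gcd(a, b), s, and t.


Euclidean algorithm on (368, 87) — divide until remainder is 0:
  368 = 4 · 87 + 20
  87 = 4 · 20 + 7
  20 = 2 · 7 + 6
  7 = 1 · 6 + 1
  6 = 6 · 1 + 0
gcd(368, 87) = 1.
Track Bezout coefficients alongside the remainders: start with r₀ = 368 = a·1 + b·0 (s = 1, t = 0) and r₁ = 87 = a·0 + b·1 (s = 0, t = 1); each new remainder r_{k+1} = r_{k-1} − q_k·r_k inherits s_{k+1} = s_{k-1} − q_k·s_k, t_{k+1} = t_{k-1} − q_k·t_k, so r_k = a·s_k + b·t_k at every step:
  q = 4: r = 20, s = 1 − 4·0 = 1, t = 0 − 4·1 = -4  (check: 368·1 + 87·(-4) = 20)
  q = 4: r = 7, s = 0 − 4·1 = -4, t = 1 − 4·(-4) = 17  (check: 368·(-4) + 87·17 = 7)
  q = 2: r = 6, s = 1 − 2·(-4) = 9, t = -4 − 2·17 = -38  (check: 368·9 + 87·(-38) = 6)
  q = 1: r = 1, s = -4 − 1·9 = -13, t = 17 − 1·(-38) = 55  (check: 368·(-13) + 87·55 = 1)
The row with r = 1 (the gcd) gives the Bezout coefficients s = -13, t = 55.
Result: 368 · (-13) + 87 · (55) = 1.

gcd(368, 87) = 1; s = -13, t = 55 (check: 368·(-13) + 87·55 = 1).


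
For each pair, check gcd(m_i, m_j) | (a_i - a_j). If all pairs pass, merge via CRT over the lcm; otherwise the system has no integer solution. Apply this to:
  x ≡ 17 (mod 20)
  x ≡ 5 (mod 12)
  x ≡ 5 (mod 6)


Moduli 20, 12, 6 are not pairwise coprime, so CRT works modulo lcm(m_i) when all pairwise compatibility conditions hold.
Pairwise compatibility: gcd(m_i, m_j) must divide a_i - a_j for every pair.
Merge one congruence at a time:
  Start: x ≡ 17 (mod 20).
  Combine with x ≡ 5 (mod 12): gcd(20, 12) = 4; 5 - 17 = -12, which IS divisible by 4, so compatible.
    Write x = 17 + 20·t and substitute into x ≡ 5 (mod 12): 20·t ≡ 5 − 17 = -12 (mod 12).
    Divide the congruence (and modulus) by g = 4: 5·t ≡ -3 (mod 3).
    Reduce coefficients mod 3: 2·t ≡ 0 (mod 3).
    The inverse of 2 mod 3 is 2 (since 2·2 = 4 = 1·3 + 1), so t ≡ 2·0 = 0 ≡ 0 (mod 3).
    Then x = 17 + 20·0 = 17, valid modulo lcm(20, 12) = 60: x ≡ 17 (mod 60).
  Combine with x ≡ 5 (mod 6): gcd(60, 6) = 6; 5 - 17 = -12, which IS divisible by 6, so compatible.
    Write x = 17 + 60·t and substitute into x ≡ 5 (mod 6): 60·t ≡ 5 − 17 = -12 (mod 6).
    Divide the congruence (and modulus) by g = 6: 10·t ≡ -2 (mod 1).
    Modulo 1 every t works; take t = 0.
    Then x = 17 + 60·0 = 17, valid modulo lcm(60, 6) = 60: x ≡ 17 (mod 60).
Verify: 17 mod 20 = 17, 17 mod 12 = 5, 17 mod 6 = 5.

x ≡ 17 (mod 60).


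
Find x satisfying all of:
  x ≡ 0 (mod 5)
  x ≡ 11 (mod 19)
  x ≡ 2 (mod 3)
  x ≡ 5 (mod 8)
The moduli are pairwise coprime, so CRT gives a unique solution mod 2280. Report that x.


Product of moduli M = 5 · 19 · 3 · 8 = 2280.
Merge one congruence at a time:
  Start: x ≡ 0 (mod 5).
  Combine with x ≡ 11 (mod 19); new modulus lcm = 95.
    Write x = 0 + 5·t and substitute into x ≡ 11 (mod 19): 5·t ≡ 11 − 0 = 11 (mod 19).
    The inverse of 5 mod 19 is 4 (since 5·4 = 20 = 1·19 + 1), so t ≡ 4·11 = 44 ≡ 6 (mod 19).
    Then x = 0 + 5·6 = 30, valid modulo lcm(5, 19) = 95: x ≡ 30 (mod 95).
  Combine with x ≡ 2 (mod 3); new modulus lcm = 285.
    Write x = 30 + 95·t and substitute into x ≡ 2 (mod 3): 95·t ≡ 2 − 30 = -28 (mod 3).
    Reduce coefficients mod 3: 2·t ≡ 2 (mod 3).
    The inverse of 2 mod 3 is 2 (since 2·2 = 4 = 1·3 + 1), so t ≡ 2·2 = 4 ≡ 1 (mod 3).
    Then x = 30 + 95·1 = 125, valid modulo lcm(95, 3) = 285: x ≡ 125 (mod 285).
  Combine with x ≡ 5 (mod 8); new modulus lcm = 2280.
    Write x = 125 + 285·t and substitute into x ≡ 5 (mod 8): 285·t ≡ 5 − 125 = -120 (mod 8).
    Reduce coefficients mod 8: 5·t ≡ 0 (mod 8).
    The inverse of 5 mod 8 is 5 (since 5·5 = 25 = 3·8 + 1), so t ≡ 5·0 = 0 ≡ 0 (mod 8).
    Then x = 125 + 285·0 = 125, valid modulo lcm(285, 8) = 2280: x ≡ 125 (mod 2280).
Verify against each original: 125 mod 5 = 0, 125 mod 19 = 11, 125 mod 3 = 2, 125 mod 8 = 5.

x ≡ 125 (mod 2280).


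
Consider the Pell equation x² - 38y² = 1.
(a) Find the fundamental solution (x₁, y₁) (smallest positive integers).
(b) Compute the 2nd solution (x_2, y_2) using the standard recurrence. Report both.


Step 1: Find the fundamental solution (x₁, y₁) of x² - 38y² = 1.
  Expand √38 as a continued fraction. a₀ = ⌊√38⌋ = 6; iterate m_{k+1} = d_k·a_k − m_k, d_{k+1} = (38 − m_{k+1}²)/d_k, a_{k+1} = ⌊(a₀ + m_{k+1})/d_{k+1}⌋ (starting m₀ = 0, d₀ = 1), with convergents p_k = a_k·p_{k-1} + p_{k-2}, q_k = a_k·q_{k-1} + q_{k-2} (p₋₁ = 1, q₋₁ = 0):
  k = 0: a₀ = 6; p₀/q₀ = 6/1; p₀² − 38·q₀² = 36 − 38 = -2.
  k = 1: m = 6, d = 2, a = ⌊(6 + 6)/2⌋ = 6; p/q = (6·6 + 1)/(6·1 + 0) = 37/6; p² − 38·q² = 1369 − 1368 = 1.
  The first convergent with p² − 38·q² = 1 gives the fundamental solution (x₁, y₁) = (37, 6).
Step 2: Apply the recurrence (x_{n+1}, y_{n+1}) = (x₁x_n + 38y₁y_n, x₁y_n + y₁x_n) repeatedly.
  From (x_1, y_1) = (37, 6): x_2 = 37·37 + 38·6·6 = 2737; y_2 = 37·6 + 6·37 = 444.
Step 3: Verify x_2² - 38·y_2² = 7491169 - 7491168 = 1 (should be 1). ✓

(x_1, y_1) = (37, 6); (x_2, y_2) = (2737, 444).


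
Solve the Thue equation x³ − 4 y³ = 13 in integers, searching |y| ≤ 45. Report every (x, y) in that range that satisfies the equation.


The equation is x³ - 4y³ = 13. For fixed y, x³ = 4·y³ + 13, so a solution requires the RHS to be a perfect cube.
Strategy: iterate y from -45 to 45, compute RHS = 4·y³ + 13, and check whether it is a (positive or negative) perfect cube.
Check small values of y:
  y = 0: RHS = 13 is not a perfect cube.
  y = 1: RHS = 17 is not a perfect cube.
  y = -1: RHS = 9 is not a perfect cube.
  y = 2: RHS = 45 is not a perfect cube.
  y = -2: RHS = -19 is not a perfect cube.
  y = 3: RHS = 121 is not a perfect cube.
  y = -3: RHS = -95 is not a perfect cube.
Continuing the search up to |y| = 45 finds no solutions either.
No (x, y) in the scanned range satisfies the equation.

No integer solutions with |y| ≤ 45.


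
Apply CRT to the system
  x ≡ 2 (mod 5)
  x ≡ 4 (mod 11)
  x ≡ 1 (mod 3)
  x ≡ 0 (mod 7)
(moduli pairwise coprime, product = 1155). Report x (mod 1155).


Product of moduli M = 5 · 11 · 3 · 7 = 1155.
Merge one congruence at a time:
  Start: x ≡ 2 (mod 5).
  Combine with x ≡ 4 (mod 11); new modulus lcm = 55.
    Write x = 2 + 5·t and substitute into x ≡ 4 (mod 11): 5·t ≡ 4 − 2 = 2 (mod 11).
    The inverse of 5 mod 11 is 9 (since 5·9 = 45 = 4·11 + 1), so t ≡ 9·2 = 18 ≡ 7 (mod 11).
    Then x = 2 + 5·7 = 37, valid modulo lcm(5, 11) = 55: x ≡ 37 (mod 55).
  Combine with x ≡ 1 (mod 3); new modulus lcm = 165.
    Write x = 37 + 55·t and substitute into x ≡ 1 (mod 3): 55·t ≡ 1 − 37 = -36 (mod 3).
    Reduce coefficients mod 3: 1·t ≡ 0 (mod 3).
    So t ≡ 0 (mod 3).
    Then x = 37 + 55·0 = 37, valid modulo lcm(55, 3) = 165: x ≡ 37 (mod 165).
  Combine with x ≡ 0 (mod 7); new modulus lcm = 1155.
    Write x = 37 + 165·t and substitute into x ≡ 0 (mod 7): 165·t ≡ 0 − 37 = -37 (mod 7).
    Reduce coefficients mod 7: 4·t ≡ 5 (mod 7).
    The inverse of 4 mod 7 is 2 (since 4·2 = 8 = 1·7 + 1), so t ≡ 2·5 = 10 ≡ 3 (mod 7).
    Then x = 37 + 165·3 = 532, valid modulo lcm(165, 7) = 1155: x ≡ 532 (mod 1155).
Verify against each original: 532 mod 5 = 2, 532 mod 11 = 4, 532 mod 3 = 1, 532 mod 7 = 0.

x ≡ 532 (mod 1155).


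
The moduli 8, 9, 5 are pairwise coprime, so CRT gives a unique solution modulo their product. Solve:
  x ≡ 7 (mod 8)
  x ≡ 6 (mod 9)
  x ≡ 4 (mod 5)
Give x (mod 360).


Moduli 8, 9, 5 are pairwise coprime; by CRT there is a unique solution modulo M = 8 · 9 · 5 = 360.
Solve pairwise, accumulating the modulus:
  Start with x ≡ 7 (mod 8).
  Combine with x ≡ 6 (mod 9): since gcd(8, 9) = 1, we get a unique residue mod 72.
    Write x = 7 + 8·t and substitute into x ≡ 6 (mod 9): 8·t ≡ 6 − 7 = -1 (mod 9).
    Reduce coefficients mod 9: 8·t ≡ 8 (mod 9).
    The inverse of 8 mod 9 is 8 (since 8·8 = 64 = 7·9 + 1), so t ≡ 8·8 = 64 ≡ 1 (mod 9).
    Then x = 7 + 8·1 = 15, valid modulo lcm(8, 9) = 72: x ≡ 15 (mod 72).
  Combine with x ≡ 4 (mod 5): since gcd(72, 5) = 1, we get a unique residue mod 360.
    Write x = 15 + 72·t and substitute into x ≡ 4 (mod 5): 72·t ≡ 4 − 15 = -11 (mod 5).
    Reduce coefficients mod 5: 2·t ≡ 4 (mod 5).
    The inverse of 2 mod 5 is 3 (since 2·3 = 6 = 1·5 + 1), so t ≡ 3·4 = 12 ≡ 2 (mod 5).
    Then x = 15 + 72·2 = 159, valid modulo lcm(72, 5) = 360: x ≡ 159 (mod 360).
Verify: 159 mod 8 = 7 ✓, 159 mod 9 = 6 ✓, 159 mod 5 = 4 ✓.

x ≡ 159 (mod 360).


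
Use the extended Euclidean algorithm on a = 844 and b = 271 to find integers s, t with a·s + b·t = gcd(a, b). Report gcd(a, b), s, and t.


Euclidean algorithm on (844, 271) — divide until remainder is 0:
  844 = 3 · 271 + 31
  271 = 8 · 31 + 23
  31 = 1 · 23 + 8
  23 = 2 · 8 + 7
  8 = 1 · 7 + 1
  7 = 7 · 1 + 0
gcd(844, 271) = 1.
Track Bezout coefficients alongside the remainders: start with r₀ = 844 = a·1 + b·0 (s = 1, t = 0) and r₁ = 271 = a·0 + b·1 (s = 0, t = 1); each new remainder r_{k+1} = r_{k-1} − q_k·r_k inherits s_{k+1} = s_{k-1} − q_k·s_k, t_{k+1} = t_{k-1} − q_k·t_k, so r_k = a·s_k + b·t_k at every step:
  q = 3: r = 31, s = 1 − 3·0 = 1, t = 0 − 3·1 = -3  (check: 844·1 + 271·(-3) = 31)
  q = 8: r = 23, s = 0 − 8·1 = -8, t = 1 − 8·(-3) = 25  (check: 844·(-8) + 271·25 = 23)
  q = 1: r = 8, s = 1 − 1·(-8) = 9, t = -3 − 1·25 = -28  (check: 844·9 + 271·(-28) = 8)
  q = 2: r = 7, s = -8 − 2·9 = -26, t = 25 − 2·(-28) = 81  (check: 844·(-26) + 271·81 = 7)
  q = 1: r = 1, s = 9 − 1·(-26) = 35, t = -28 − 1·81 = -109  (check: 844·35 + 271·(-109) = 1)
The row with r = 1 (the gcd) gives the Bezout coefficients s = 35, t = -109.
Result: 844 · (35) + 271 · (-109) = 1.

gcd(844, 271) = 1; s = 35, t = -109 (check: 844·35 + 271·(-109) = 1).


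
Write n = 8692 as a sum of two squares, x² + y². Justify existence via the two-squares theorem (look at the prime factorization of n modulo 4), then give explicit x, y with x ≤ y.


Step 1: Factor n = 8692 = 2^2 · 41 · 53.
Step 2: Check the mod-4 condition on each prime factor: 2 = 2 (special); 41 ≡ 1 (mod 4), exponent 1; 53 ≡ 1 (mod 4), exponent 1.
All primes ≡ 3 (mod 4) appear to even exponent (or don't appear), so by the two-squares theorem n IS expressible as a sum of two squares.
Step 3: Build a representation. Group n = k² · m with k = 2 and m = 41 · 53 = 2173 (a product of primes ≡ 1 (mod 4)); a representation of m scales to one of n via (k·x)² + (k·y)² = k²(x² + y²). Each prime p ≡ 1 (mod 4) is itself a sum of two squares; find a² by testing p − a² for a perfect square:
  41: 41 − 1² = 40, 41 − 2² = 37, 41 − 3² = 32, 41 − 4² = 25 = 5² ⇒ 41 = 4² + 5².
  53: 53 − 1² = 52, 53 − 2² = 49 = 7² ⇒ 53 = 2² + 7².
  Combine using the Brahmagupta–Fibonacci identity (a² + b²)(c² + d²) = (ac − bd)² + (ad + bc)² = (ac + bd)² + (ad − bc)²:
  41 · 53 = 2173: from (4² + 5²)(2² + 7²), take (4·2 − 5·7, 4·7 + 5·2) = (8 − 35, 28 + 10) = (-27, 38); dropping signs (only squares matter) gives (27, 38); check 27² + 38² = 729 + 1444 = 2173 ✓.
  Scale by k = 2: (2·27, 2·38) = (54, 76).
Step 4: Order so x ≤ y and verify: 54² + 76² = 2916 + 5776 = 8692 = n. ✓

n = 8692 = 54² + 76² (one valid representation with x ≤ y).


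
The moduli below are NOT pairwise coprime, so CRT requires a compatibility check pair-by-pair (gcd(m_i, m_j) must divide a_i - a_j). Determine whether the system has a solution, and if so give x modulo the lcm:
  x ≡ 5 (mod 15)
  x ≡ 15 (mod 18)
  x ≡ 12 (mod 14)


Moduli 15, 18, 14 are not pairwise coprime, so CRT works modulo lcm(m_i) when all pairwise compatibility conditions hold.
Pairwise compatibility: gcd(m_i, m_j) must divide a_i - a_j for every pair.
Merge one congruence at a time:
  Start: x ≡ 5 (mod 15).
  Combine with x ≡ 15 (mod 18): gcd(15, 18) = 3, and 15 - 5 = 10 is NOT divisible by 3.
    ⇒ system is inconsistent (no integer solution).

No solution (the system is inconsistent).


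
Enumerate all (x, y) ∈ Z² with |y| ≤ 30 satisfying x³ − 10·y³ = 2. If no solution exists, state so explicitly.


The equation is x³ - 10y³ = 2. For fixed y, x³ = 10·y³ + 2, so a solution requires the RHS to be a perfect cube.
Strategy: iterate y from -30 to 30, compute RHS = 10·y³ + 2, and check whether it is a (positive or negative) perfect cube.
Check small values of y:
  y = 0: RHS = 2 is not a perfect cube.
  y = 1: RHS = 12 is not a perfect cube.
  y = -1: RHS = -8 = (-2)³ ⇒ x = -2 works.
  y = 2: RHS = 82 is not a perfect cube.
  y = -2: RHS = -78 is not a perfect cube.
  y = 3: RHS = 272 is not a perfect cube.
  y = -3: RHS = -268 is not a perfect cube.
Continuing the search up to |y| = 30 finds no further solutions beyond those listed.
Collected solutions: (-2, -1).

Solutions (with |y| ≤ 30): (-2, -1).


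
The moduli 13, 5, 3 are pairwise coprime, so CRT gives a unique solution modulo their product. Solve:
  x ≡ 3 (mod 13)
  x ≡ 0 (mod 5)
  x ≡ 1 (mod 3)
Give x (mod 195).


Moduli 13, 5, 3 are pairwise coprime; by CRT there is a unique solution modulo M = 13 · 5 · 3 = 195.
Solve pairwise, accumulating the modulus:
  Start with x ≡ 3 (mod 13).
  Combine with x ≡ 0 (mod 5): since gcd(13, 5) = 1, we get a unique residue mod 65.
    Write x = 3 + 13·t and substitute into x ≡ 0 (mod 5): 13·t ≡ 0 − 3 = -3 (mod 5).
    Reduce coefficients mod 5: 3·t ≡ 2 (mod 5).
    The inverse of 3 mod 5 is 2 (since 3·2 = 6 = 1·5 + 1), so t ≡ 2·2 = 4 ≡ 4 (mod 5).
    Then x = 3 + 13·4 = 55, valid modulo lcm(13, 5) = 65: x ≡ 55 (mod 65).
  Combine with x ≡ 1 (mod 3): since gcd(65, 3) = 1, we get a unique residue mod 195.
    Write x = 55 + 65·t and substitute into x ≡ 1 (mod 3): 65·t ≡ 1 − 55 = -54 (mod 3).
    Reduce coefficients mod 3: 2·t ≡ 0 (mod 3).
    The inverse of 2 mod 3 is 2 (since 2·2 = 4 = 1·3 + 1), so t ≡ 2·0 = 0 ≡ 0 (mod 3).
    Then x = 55 + 65·0 = 55, valid modulo lcm(65, 3) = 195: x ≡ 55 (mod 195).
Verify: 55 mod 13 = 3 ✓, 55 mod 5 = 0 ✓, 55 mod 3 = 1 ✓.

x ≡ 55 (mod 195).


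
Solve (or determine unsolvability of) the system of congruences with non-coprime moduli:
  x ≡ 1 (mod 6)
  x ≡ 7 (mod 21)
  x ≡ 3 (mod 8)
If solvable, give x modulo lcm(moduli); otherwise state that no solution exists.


Moduli 6, 21, 8 are not pairwise coprime, so CRT works modulo lcm(m_i) when all pairwise compatibility conditions hold.
Pairwise compatibility: gcd(m_i, m_j) must divide a_i - a_j for every pair.
Merge one congruence at a time:
  Start: x ≡ 1 (mod 6).
  Combine with x ≡ 7 (mod 21): gcd(6, 21) = 3; 7 - 1 = 6, which IS divisible by 3, so compatible.
    Write x = 1 + 6·t and substitute into x ≡ 7 (mod 21): 6·t ≡ 7 − 1 = 6 (mod 21).
    Divide the congruence (and modulus) by g = 3: 2·t ≡ 2 (mod 7).
    The inverse of 2 mod 7 is 4 (since 2·4 = 8 = 1·7 + 1), so t ≡ 4·2 = 8 ≡ 1 (mod 7).
    Then x = 1 + 6·1 = 7, valid modulo lcm(6, 21) = 42: x ≡ 7 (mod 42).
  Combine with x ≡ 3 (mod 8): gcd(42, 8) = 2; 3 - 7 = -4, which IS divisible by 2, so compatible.
    Write x = 7 + 42·t and substitute into x ≡ 3 (mod 8): 42·t ≡ 3 − 7 = -4 (mod 8).
    Divide the congruence (and modulus) by g = 2: 21·t ≡ -2 (mod 4).
    Reduce coefficients mod 4: 1·t ≡ 2 (mod 4).
    So t ≡ 2 (mod 4).
    Then x = 7 + 42·2 = 91, valid modulo lcm(42, 8) = 168: x ≡ 91 (mod 168).
Verify: 91 mod 6 = 1, 91 mod 21 = 7, 91 mod 8 = 3.

x ≡ 91 (mod 168).


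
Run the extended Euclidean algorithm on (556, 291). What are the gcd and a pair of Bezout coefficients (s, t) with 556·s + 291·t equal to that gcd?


Euclidean algorithm on (556, 291) — divide until remainder is 0:
  556 = 1 · 291 + 265
  291 = 1 · 265 + 26
  265 = 10 · 26 + 5
  26 = 5 · 5 + 1
  5 = 5 · 1 + 0
gcd(556, 291) = 1.
Track Bezout coefficients alongside the remainders: start with r₀ = 556 = a·1 + b·0 (s = 1, t = 0) and r₁ = 291 = a·0 + b·1 (s = 0, t = 1); each new remainder r_{k+1} = r_{k-1} − q_k·r_k inherits s_{k+1} = s_{k-1} − q_k·s_k, t_{k+1} = t_{k-1} − q_k·t_k, so r_k = a·s_k + b·t_k at every step:
  q = 1: r = 265, s = 1 − 1·0 = 1, t = 0 − 1·1 = -1  (check: 556·1 + 291·(-1) = 265)
  q = 1: r = 26, s = 0 − 1·1 = -1, t = 1 − 1·(-1) = 2  (check: 556·(-1) + 291·2 = 26)
  q = 10: r = 5, s = 1 − 10·(-1) = 11, t = -1 − 10·2 = -21  (check: 556·11 + 291·(-21) = 5)
  q = 5: r = 1, s = -1 − 5·11 = -56, t = 2 − 5·(-21) = 107  (check: 556·(-56) + 291·107 = 1)
The row with r = 1 (the gcd) gives the Bezout coefficients s = -56, t = 107.
Result: 556 · (-56) + 291 · (107) = 1.

gcd(556, 291) = 1; s = -56, t = 107 (check: 556·(-56) + 291·107 = 1).


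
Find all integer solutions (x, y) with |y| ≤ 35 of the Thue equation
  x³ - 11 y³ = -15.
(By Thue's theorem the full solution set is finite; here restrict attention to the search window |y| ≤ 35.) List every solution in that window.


The equation is x³ - 11y³ = -15. For fixed y, x³ = 11·y³ − 15, so a solution requires the RHS to be a perfect cube.
Strategy: iterate y from -35 to 35, compute RHS = 11·y³ − 15, and check whether it is a (positive or negative) perfect cube.
Check small values of y:
  y = 0: RHS = -15 is not a perfect cube.
  y = 1: RHS = -4 is not a perfect cube.
  y = -1: RHS = -26 is not a perfect cube.
  y = 2: RHS = 73 is not a perfect cube.
  y = -2: RHS = -103 is not a perfect cube.
  y = 3: RHS = 282 is not a perfect cube.
  y = -3: RHS = -312 is not a perfect cube.
Continuing the search up to |y| = 35 finds no solutions either.
No (x, y) in the scanned range satisfies the equation.

No integer solutions with |y| ≤ 35.


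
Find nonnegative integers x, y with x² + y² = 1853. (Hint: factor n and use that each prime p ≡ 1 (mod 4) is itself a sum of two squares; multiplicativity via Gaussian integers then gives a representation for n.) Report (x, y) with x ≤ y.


Step 1: Factor n = 1853 = 17 · 109.
Step 2: Check the mod-4 condition on each prime factor: 17 ≡ 1 (mod 4), exponent 1; 109 ≡ 1 (mod 4), exponent 1.
All primes ≡ 3 (mod 4) appear to even exponent (or don't appear), so by the two-squares theorem n IS expressible as a sum of two squares.
Step 3: Build a representation. Here n = 17 · 109 is a product of primes ≡ 1 (mod 4). Each prime p ≡ 1 (mod 4) is itself a sum of two squares; find a² by testing p − a² for a perfect square:
  17: 17 − 1² = 16 = 4² ⇒ 17 = 1² + 4².
  109: 109 − 1² = 108, 109 − 2² = 105, 109 − 3² = 100 = 10² ⇒ 109 = 3² + 10².
  Combine using the Brahmagupta–Fibonacci identity (a² + b²)(c² + d²) = (ac − bd)² + (ad + bc)² = (ac + bd)² + (ad − bc)²:
  17 · 109 = 1853: from (1² + 4²)(3² + 10²), take (1·3 − 4·10, 1·10 + 4·3) = (3 − 40, 10 + 12) = (-37, 22); dropping signs (only squares matter) gives (37, 22); check 37² + 22² = 1369 + 484 = 1853 ✓.
Step 4: Order so x ≤ y and verify: 22² + 37² = 484 + 1369 = 1853 = n. ✓

n = 1853 = 22² + 37² (one valid representation with x ≤ y).


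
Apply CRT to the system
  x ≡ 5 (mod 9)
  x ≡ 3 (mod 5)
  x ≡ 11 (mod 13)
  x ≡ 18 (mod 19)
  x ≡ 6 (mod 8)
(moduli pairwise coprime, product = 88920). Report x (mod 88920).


Product of moduli M = 9 · 5 · 13 · 19 · 8 = 88920.
Merge one congruence at a time:
  Start: x ≡ 5 (mod 9).
  Combine with x ≡ 3 (mod 5); new modulus lcm = 45.
    Write x = 5 + 9·t and substitute into x ≡ 3 (mod 5): 9·t ≡ 3 − 5 = -2 (mod 5).
    Reduce coefficients mod 5: 4·t ≡ 3 (mod 5).
    The inverse of 4 mod 5 is 4 (since 4·4 = 16 = 3·5 + 1), so t ≡ 4·3 = 12 ≡ 2 (mod 5).
    Then x = 5 + 9·2 = 23, valid modulo lcm(9, 5) = 45: x ≡ 23 (mod 45).
  Combine with x ≡ 11 (mod 13); new modulus lcm = 585.
    Write x = 23 + 45·t and substitute into x ≡ 11 (mod 13): 45·t ≡ 11 − 23 = -12 (mod 13).
    Reduce coefficients mod 13: 6·t ≡ 1 (mod 13).
    The inverse of 6 mod 13 is 11 (since 6·11 = 66 = 5·13 + 1), so t ≡ 11·1 = 11 ≡ 11 (mod 13).
    Then x = 23 + 45·11 = 518, valid modulo lcm(45, 13) = 585: x ≡ 518 (mod 585).
  Combine with x ≡ 18 (mod 19); new modulus lcm = 11115.
    Write x = 518 + 585·t and substitute into x ≡ 18 (mod 19): 585·t ≡ 18 − 518 = -500 (mod 19).
    Reduce coefficients mod 19: 15·t ≡ 13 (mod 19).
    The inverse of 15 mod 19 is 14 (since 15·14 = 210 = 11·19 + 1), so t ≡ 14·13 = 182 ≡ 11 (mod 19).
    Then x = 518 + 585·11 = 6953, valid modulo lcm(585, 19) = 11115: x ≡ 6953 (mod 11115).
  Combine with x ≡ 6 (mod 8); new modulus lcm = 88920.
    Write x = 6953 + 11115·t and substitute into x ≡ 6 (mod 8): 11115·t ≡ 6 − 6953 = -6947 (mod 8).
    Reduce coefficients mod 8: 3·t ≡ 5 (mod 8).
    The inverse of 3 mod 8 is 3 (since 3·3 = 9 = 1·8 + 1), so t ≡ 3·5 = 15 ≡ 7 (mod 8).
    Then x = 6953 + 11115·7 = 84758, valid modulo lcm(11115, 8) = 88920: x ≡ 84758 (mod 88920).
Verify against each original: 84758 mod 9 = 5, 84758 mod 5 = 3, 84758 mod 13 = 11, 84758 mod 19 = 18, 84758 mod 8 = 6.

x ≡ 84758 (mod 88920).


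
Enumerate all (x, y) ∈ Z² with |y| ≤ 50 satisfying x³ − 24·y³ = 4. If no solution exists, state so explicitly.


The equation is x³ - 24y³ = 4. For fixed y, x³ = 24·y³ + 4, so a solution requires the RHS to be a perfect cube.
Strategy: iterate y from -50 to 50, compute RHS = 24·y³ + 4, and check whether it is a (positive or negative) perfect cube.
Check small values of y:
  y = 0: RHS = 4 is not a perfect cube.
  y = 1: RHS = 28 is not a perfect cube.
  y = -1: RHS = -20 is not a perfect cube.
  y = 2: RHS = 196 is not a perfect cube.
  y = -2: RHS = -188 is not a perfect cube.
  y = 3: RHS = 652 is not a perfect cube.
  y = -3: RHS = -644 is not a perfect cube.
Continuing the search up to |y| = 50 finds no solutions either.
No (x, y) in the scanned range satisfies the equation.

No integer solutions with |y| ≤ 50.


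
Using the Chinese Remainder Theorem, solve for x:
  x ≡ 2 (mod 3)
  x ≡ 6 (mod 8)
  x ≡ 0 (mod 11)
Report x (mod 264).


Moduli 3, 8, 11 are pairwise coprime; by CRT there is a unique solution modulo M = 3 · 8 · 11 = 264.
Solve pairwise, accumulating the modulus:
  Start with x ≡ 2 (mod 3).
  Combine with x ≡ 6 (mod 8): since gcd(3, 8) = 1, we get a unique residue mod 24.
    Write x = 2 + 3·t and substitute into x ≡ 6 (mod 8): 3·t ≡ 6 − 2 = 4 (mod 8).
    The inverse of 3 mod 8 is 3 (since 3·3 = 9 = 1·8 + 1), so t ≡ 3·4 = 12 ≡ 4 (mod 8).
    Then x = 2 + 3·4 = 14, valid modulo lcm(3, 8) = 24: x ≡ 14 (mod 24).
  Combine with x ≡ 0 (mod 11): since gcd(24, 11) = 1, we get a unique residue mod 264.
    Write x = 14 + 24·t and substitute into x ≡ 0 (mod 11): 24·t ≡ 0 − 14 = -14 (mod 11).
    Reduce coefficients mod 11: 2·t ≡ 8 (mod 11).
    The inverse of 2 mod 11 is 6 (since 2·6 = 12 = 1·11 + 1), so t ≡ 6·8 = 48 ≡ 4 (mod 11).
    Then x = 14 + 24·4 = 110, valid modulo lcm(24, 11) = 264: x ≡ 110 (mod 264).
Verify: 110 mod 3 = 2 ✓, 110 mod 8 = 6 ✓, 110 mod 11 = 0 ✓.

x ≡ 110 (mod 264).
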